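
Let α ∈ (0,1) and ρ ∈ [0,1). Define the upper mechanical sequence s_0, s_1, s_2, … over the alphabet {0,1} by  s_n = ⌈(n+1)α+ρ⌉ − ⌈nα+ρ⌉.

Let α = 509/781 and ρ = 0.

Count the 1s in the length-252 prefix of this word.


#1s = Σ_{n=0}^{251} s_n = Σ_{n=0}^{251} (⌈(n+1)α+ρ⌉ − ⌈nα+ρ⌉)
the sum telescopes: every ⌈nα+ρ⌉ with 0 < n < 252 appears once with + and once with −, leaving ⌈252α+ρ⌉ − ⌈0·α+ρ⌉
252α + ρ = (252·509) / 781 = 128268/781
ρ = 0/781
⌈128268/781⌉ = 165,  ⌈0/781⌉ = 0
#1s = 165 − 0 = 165

165


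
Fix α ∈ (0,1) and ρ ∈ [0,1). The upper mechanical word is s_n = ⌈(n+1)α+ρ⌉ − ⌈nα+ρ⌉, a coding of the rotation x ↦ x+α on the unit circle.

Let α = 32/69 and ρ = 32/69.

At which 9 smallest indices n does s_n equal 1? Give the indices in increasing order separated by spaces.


n=0: ⌈64/69⌉−⌈32/69⌉ = 1−1 = 0
n=1: ⌈96/69⌉−⌈64/69⌉ = 2−1 = 1  ← one
n=2: ⌈128/69⌉−⌈96/69⌉ = 2−2 = 0
n=3: ⌈160/69⌉−⌈128/69⌉ = 3−2 = 1  ← one
n=4: ⌈192/69⌉−⌈160/69⌉ = 3−3 = 0
n=5: ⌈224/69⌉−⌈192/69⌉ = 4−3 = 1  ← one
n=6: ⌈256/69⌉−⌈224/69⌉ = 4−4 = 0
n=7: ⌈288/69⌉−⌈256/69⌉ = 5−4 = 1  ← one
n=8: ⌈320/69⌉−⌈288/69⌉ = 5−5 = 0
n=9: ⌈352/69⌉−⌈320/69⌉ = 6−5 = 1  ← one
n=10: ⌈384/69⌉−⌈352/69⌉ = 6−6 = 0
n=11: ⌈416/69⌉−⌈384/69⌉ = 7−6 = 1  ← one
n=12: ⌈448/69⌉−⌈416/69⌉ = 7−7 = 0
n=13: ⌈480/69⌉−⌈448/69⌉ = 7−7 = 0
n=14: ⌈512/69⌉−⌈480/69⌉ = 8−7 = 1  ← one
n=15: ⌈544/69⌉−⌈512/69⌉ = 8−8 = 0
n=16: ⌈576/69⌉−⌈544/69⌉ = 9−8 = 1  ← one
n=17: ⌈608/69⌉−⌈576/69⌉ = 9−9 = 0
n=18: ⌈640/69⌉−⌈608/69⌉ = 10−9 = 1  ← one
positions of the first 9 ones: 1 3 5 7 9 11 14 16 18

1 3 5 7 9 11 14 16 18


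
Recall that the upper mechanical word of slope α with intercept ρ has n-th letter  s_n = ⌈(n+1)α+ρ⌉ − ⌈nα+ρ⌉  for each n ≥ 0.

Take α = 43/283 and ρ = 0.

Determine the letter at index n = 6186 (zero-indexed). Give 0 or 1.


1

(n+1)α + ρ = (6187·43) / 283 = 266041/283
nα + ρ     = (6186·43) / 283 = 265998/283
⌈266041/283⌉ = 941,  ⌈265998/283⌉ = 940
s_{6186} = 941 − 940 = 1


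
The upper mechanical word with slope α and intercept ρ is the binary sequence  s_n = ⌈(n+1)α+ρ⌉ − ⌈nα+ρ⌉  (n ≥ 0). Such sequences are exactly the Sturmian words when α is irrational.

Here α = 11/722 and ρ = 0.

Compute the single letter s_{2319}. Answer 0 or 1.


0

(n+1)α + ρ = (2320·11) / 722 = 25520/722
nα + ρ     = (2319·11) / 722 = 25509/722
⌈25520/722⌉ = 36,  ⌈25509/722⌉ = 36
s_{2319} = 36 − 36 = 0


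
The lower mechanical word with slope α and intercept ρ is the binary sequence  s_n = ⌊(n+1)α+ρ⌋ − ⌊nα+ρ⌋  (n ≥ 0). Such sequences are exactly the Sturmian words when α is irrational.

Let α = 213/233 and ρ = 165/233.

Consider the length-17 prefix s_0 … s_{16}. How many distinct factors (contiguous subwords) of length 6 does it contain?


7

t_n = ⌊(n·213+165)/233⌋ for n = 0 … 17:
  n=0…9: ⌊165/233⌋=0 ⌊378/233⌋=1 ⌊591/233⌋=2 ⌊804/233⌋=3 ⌊1017/233⌋=4 ⌊1230/233⌋=5 ⌊1443/233⌋=6 ⌊1656/233⌋=7 ⌊1869/233⌋=8 ⌊2082/233⌋=8
  n=10…17: ⌊2295/233⌋=9 ⌊2508/233⌋=10 ⌊2721/233⌋=11 ⌊2934/233⌋=12 ⌊3147/233⌋=13 ⌊3360/233⌋=14 ⌊3573/233⌋=15 ⌊3786/233⌋=16
s_n = t_(n+1) − t_n for n = 0 … 16 gives
prefix = 11111111011111111
slide a length-6 window over [0..5] … [11..16] (12 windows); first occurrence of each distinct factor:
  [  0..  5] 111111
  [  3..  8] 111110
  [  4..  9] 111101
  [  5.. 10] 111011
  [  6.. 11] 110111
  [  7.. 12] 101111
  [  8.. 13] 011111
  (the other 5 windows repeat one of these)
distinct factors: {011111, 101111, 110111, 111011, 111101, 111110, 111111}
count = 7  (Sturmian bound for length 6 is 7)


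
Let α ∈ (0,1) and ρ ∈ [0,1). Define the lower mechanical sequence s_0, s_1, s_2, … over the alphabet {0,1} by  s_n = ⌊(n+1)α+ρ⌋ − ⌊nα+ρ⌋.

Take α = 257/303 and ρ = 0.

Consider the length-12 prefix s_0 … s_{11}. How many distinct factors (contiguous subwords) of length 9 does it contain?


4

t_n = ⌊(n·257)/303⌋ for n = 0 … 12:
  n=0…9: ⌊0/303⌋=0 ⌊257/303⌋=0 ⌊514/303⌋=1 ⌊771/303⌋=2 ⌊1028/303⌋=3 ⌊1285/303⌋=4 ⌊1542/303⌋=5 ⌊1799/303⌋=5 ⌊2056/303⌋=6 ⌊2313/303⌋=7
  n=10…12: ⌊2570/303⌋=8 ⌊2827/303⌋=9 ⌊3084/303⌋=10
s_n = t_(n+1) − t_n for n = 0 … 11 gives
prefix = 011111011111
slide a length-9 window over [0..8] … [3..11] (4 windows); first occurrence of each distinct factor:
  [  0..  8] 011111011
  [  1..  9] 111110111
  [  2.. 10] 111101111
  [  3.. 11] 111011111
distinct factors: {011111011, 111011111, 111101111, 111110111}
count = 4  (Sturmian bound for length 9 is 10)


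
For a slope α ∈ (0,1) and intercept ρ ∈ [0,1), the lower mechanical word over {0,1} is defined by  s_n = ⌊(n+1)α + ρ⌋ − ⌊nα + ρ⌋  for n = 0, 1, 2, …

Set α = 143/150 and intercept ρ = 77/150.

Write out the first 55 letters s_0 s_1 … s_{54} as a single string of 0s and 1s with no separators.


n=0: ⌊(1·143+77)/150⌋ − ⌊(0·143+77)/150⌋ = ⌊220/150⌋ − ⌊77/150⌋ = 1 − 0 = 1
n=1: ⌊(2·143+77)/150⌋ − ⌊(1·143+77)/150⌋ = ⌊363/150⌋ − ⌊220/150⌋ = 2 − 1 = 1
n=2: ⌊(3·143+77)/150⌋ − ⌊(2·143+77)/150⌋ = ⌊506/150⌋ − ⌊363/150⌋ = 3 − 2 = 1
n=3: ⌊(4·143+77)/150⌋ − ⌊(3·143+77)/150⌋ = ⌊649/150⌋ − ⌊506/150⌋ = 4 − 3 = 1
n=4: ⌊(5·143+77)/150⌋ − ⌊(4·143+77)/150⌋ = ⌊792/150⌋ − ⌊649/150⌋ = 5 − 4 = 1
n=5: ⌊(6·143+77)/150⌋ − ⌊(5·143+77)/150⌋ = ⌊935/150⌋ − ⌊792/150⌋ = 6 − 5 = 1
n=6: ⌊(7·143+77)/150⌋ − ⌊(6·143+77)/150⌋ = ⌊1078/150⌋ − ⌊935/150⌋ = 7 − 6 = 1
n=7: ⌊(8·143+77)/150⌋ − ⌊(7·143+77)/150⌋ = ⌊1221/150⌋ − ⌊1078/150⌋ = 8 − 7 = 1
n=8: ⌊(9·143+77)/150⌋ − ⌊(8·143+77)/150⌋ = ⌊1364/150⌋ − ⌊1221/150⌋ = 9 − 8 = 1
n=9: ⌊(10·143+77)/150⌋ − ⌊(9·143+77)/150⌋ = ⌊1507/150⌋ − ⌊1364/150⌋ = 10 − 9 = 1
n=10: ⌊(11·143+77)/150⌋ − ⌊(10·143+77)/150⌋ = ⌊1650/150⌋ − ⌊1507/150⌋ = 11 − 10 = 1
n=11: ⌊(12·143+77)/150⌋ − ⌊(11·143+77)/150⌋ = ⌊1793/150⌋ − ⌊1650/150⌋ = 11 − 11 = 0
n=12: ⌊(13·143+77)/150⌋ − ⌊(12·143+77)/150⌋ = ⌊1936/150⌋ − ⌊1793/150⌋ = 12 − 11 = 1
n=13: ⌊(14·143+77)/150⌋ − ⌊(13·143+77)/150⌋ = ⌊2079/150⌋ − ⌊1936/150⌋ = 13 − 12 = 1
n=14: ⌊(15·143+77)/150⌋ − ⌊(14·143+77)/150⌋ = ⌊2222/150⌋ − ⌊2079/150⌋ = 14 − 13 = 1
n=15: ⌊(16·143+77)/150⌋ − ⌊(15·143+77)/150⌋ = ⌊2365/150⌋ − ⌊2222/150⌋ = 15 − 14 = 1
n=16: ⌊(17·143+77)/150⌋ − ⌊(16·143+77)/150⌋ = ⌊2508/150⌋ − ⌊2365/150⌋ = 16 − 15 = 1
n=17: ⌊(18·143+77)/150⌋ − ⌊(17·143+77)/150⌋ = ⌊2651/150⌋ − ⌊2508/150⌋ = 17 − 16 = 1
n=18: ⌊(19·143+77)/150⌋ − ⌊(18·143+77)/150⌋ = ⌊2794/150⌋ − ⌊2651/150⌋ = 18 − 17 = 1
n=19: ⌊(20·143+77)/150⌋ − ⌊(19·143+77)/150⌋ = ⌊2937/150⌋ − ⌊2794/150⌋ = 19 − 18 = 1
n=20: ⌊(21·143+77)/150⌋ − ⌊(20·143+77)/150⌋ = ⌊3080/150⌋ − ⌊2937/150⌋ = 20 − 19 = 1
n=21: ⌊(22·143+77)/150⌋ − ⌊(21·143+77)/150⌋ = ⌊3223/150⌋ − ⌊3080/150⌋ = 21 − 20 = 1
n=22: ⌊(23·143+77)/150⌋ − ⌊(22·143+77)/150⌋ = ⌊3366/150⌋ − ⌊3223/150⌋ = 22 − 21 = 1
n=23: ⌊(24·143+77)/150⌋ − ⌊(23·143+77)/150⌋ = ⌊3509/150⌋ − ⌊3366/150⌋ = 23 − 22 = 1
n=24: ⌊(25·143+77)/150⌋ − ⌊(24·143+77)/150⌋ = ⌊3652/150⌋ − ⌊3509/150⌋ = 24 − 23 = 1
n=25: ⌊(26·143+77)/150⌋ − ⌊(25·143+77)/150⌋ = ⌊3795/150⌋ − ⌊3652/150⌋ = 25 − 24 = 1
n=26: ⌊(27·143+77)/150⌋ − ⌊(26·143+77)/150⌋ = ⌊3938/150⌋ − ⌊3795/150⌋ = 26 − 25 = 1
n=27: ⌊(28·143+77)/150⌋ − ⌊(27·143+77)/150⌋ = ⌊4081/150⌋ − ⌊3938/150⌋ = 27 − 26 = 1
n=28: ⌊(29·143+77)/150⌋ − ⌊(28·143+77)/150⌋ = ⌊4224/150⌋ − ⌊4081/150⌋ = 28 − 27 = 1
n=29: ⌊(30·143+77)/150⌋ − ⌊(29·143+77)/150⌋ = ⌊4367/150⌋ − ⌊4224/150⌋ = 29 − 28 = 1
n=30: ⌊(31·143+77)/150⌋ − ⌊(30·143+77)/150⌋ = ⌊4510/150⌋ − ⌊4367/150⌋ = 30 − 29 = 1
n=31: ⌊(32·143+77)/150⌋ − ⌊(31·143+77)/150⌋ = ⌊4653/150⌋ − ⌊4510/150⌋ = 31 − 30 = 1
n=32: ⌊(33·143+77)/150⌋ − ⌊(32·143+77)/150⌋ = ⌊4796/150⌋ − ⌊4653/150⌋ = 31 − 31 = 0
n=33: ⌊(34·143+77)/150⌋ − ⌊(33·143+77)/150⌋ = ⌊4939/150⌋ − ⌊4796/150⌋ = 32 − 31 = 1
n=34: ⌊(35·143+77)/150⌋ − ⌊(34·143+77)/150⌋ = ⌊5082/150⌋ − ⌊4939/150⌋ = 33 − 32 = 1
n=35: ⌊(36·143+77)/150⌋ − ⌊(35·143+77)/150⌋ = ⌊5225/150⌋ − ⌊5082/150⌋ = 34 − 33 = 1
n=36: ⌊(37·143+77)/150⌋ − ⌊(36·143+77)/150⌋ = ⌊5368/150⌋ − ⌊5225/150⌋ = 35 − 34 = 1
n=37: ⌊(38·143+77)/150⌋ − ⌊(37·143+77)/150⌋ = ⌊5511/150⌋ − ⌊5368/150⌋ = 36 − 35 = 1
n=38: ⌊(39·143+77)/150⌋ − ⌊(38·143+77)/150⌋ = ⌊5654/150⌋ − ⌊5511/150⌋ = 37 − 36 = 1
n=39: ⌊(40·143+77)/150⌋ − ⌊(39·143+77)/150⌋ = ⌊5797/150⌋ − ⌊5654/150⌋ = 38 − 37 = 1
n=40: ⌊(41·143+77)/150⌋ − ⌊(40·143+77)/150⌋ = ⌊5940/150⌋ − ⌊5797/150⌋ = 39 − 38 = 1
n=41: ⌊(42·143+77)/150⌋ − ⌊(41·143+77)/150⌋ = ⌊6083/150⌋ − ⌊5940/150⌋ = 40 − 39 = 1
n=42: ⌊(43·143+77)/150⌋ − ⌊(42·143+77)/150⌋ = ⌊6226/150⌋ − ⌊6083/150⌋ = 41 − 40 = 1
n=43: ⌊(44·143+77)/150⌋ − ⌊(43·143+77)/150⌋ = ⌊6369/150⌋ − ⌊6226/150⌋ = 42 − 41 = 1
n=44: ⌊(45·143+77)/150⌋ − ⌊(44·143+77)/150⌋ = ⌊6512/150⌋ − ⌊6369/150⌋ = 43 − 42 = 1
n=45: ⌊(46·143+77)/150⌋ − ⌊(45·143+77)/150⌋ = ⌊6655/150⌋ − ⌊6512/150⌋ = 44 − 43 = 1
n=46: ⌊(47·143+77)/150⌋ − ⌊(46·143+77)/150⌋ = ⌊6798/150⌋ − ⌊6655/150⌋ = 45 − 44 = 1
n=47: ⌊(48·143+77)/150⌋ − ⌊(47·143+77)/150⌋ = ⌊6941/150⌋ − ⌊6798/150⌋ = 46 − 45 = 1
n=48: ⌊(49·143+77)/150⌋ − ⌊(48·143+77)/150⌋ = ⌊7084/150⌋ − ⌊6941/150⌋ = 47 − 46 = 1
n=49: ⌊(50·143+77)/150⌋ − ⌊(49·143+77)/150⌋ = ⌊7227/150⌋ − ⌊7084/150⌋ = 48 − 47 = 1
n=50: ⌊(51·143+77)/150⌋ − ⌊(50·143+77)/150⌋ = ⌊7370/150⌋ − ⌊7227/150⌋ = 49 − 48 = 1
n=51: ⌊(52·143+77)/150⌋ − ⌊(51·143+77)/150⌋ = ⌊7513/150⌋ − ⌊7370/150⌋ = 50 − 49 = 1
n=52: ⌊(53·143+77)/150⌋ − ⌊(52·143+77)/150⌋ = ⌊7656/150⌋ − ⌊7513/150⌋ = 51 − 50 = 1
n=53: ⌊(54·143+77)/150⌋ − ⌊(53·143+77)/150⌋ = ⌊7799/150⌋ − ⌊7656/150⌋ = 51 − 51 = 0
n=54: ⌊(55·143+77)/150⌋ − ⌊(54·143+77)/150⌋ = ⌊7942/150⌋ − ⌊7799/150⌋ = 52 − 51 = 1

1111111111101111111111111111111101111111111111111111101


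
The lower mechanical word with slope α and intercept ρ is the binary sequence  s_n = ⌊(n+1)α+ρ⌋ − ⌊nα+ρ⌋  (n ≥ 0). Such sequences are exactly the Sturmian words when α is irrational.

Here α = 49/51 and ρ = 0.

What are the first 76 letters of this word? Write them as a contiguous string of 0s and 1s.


n=0: ⌊(1·49)/51⌋ − ⌊(0·49)/51⌋ = ⌊49/51⌋ − ⌊0/51⌋ = 0 − 0 = 0
n=1: ⌊(2·49)/51⌋ − ⌊(1·49)/51⌋ = ⌊98/51⌋ − ⌊49/51⌋ = 1 − 0 = 1
n=2: ⌊(3·49)/51⌋ − ⌊(2·49)/51⌋ = ⌊147/51⌋ − ⌊98/51⌋ = 2 − 1 = 1
n=3: ⌊(4·49)/51⌋ − ⌊(3·49)/51⌋ = ⌊196/51⌋ − ⌊147/51⌋ = 3 − 2 = 1
n=4: ⌊(5·49)/51⌋ − ⌊(4·49)/51⌋ = ⌊245/51⌋ − ⌊196/51⌋ = 4 − 3 = 1
n=5: ⌊(6·49)/51⌋ − ⌊(5·49)/51⌋ = ⌊294/51⌋ − ⌊245/51⌋ = 5 − 4 = 1
n=6: ⌊(7·49)/51⌋ − ⌊(6·49)/51⌋ = ⌊343/51⌋ − ⌊294/51⌋ = 6 − 5 = 1
n=7: ⌊(8·49)/51⌋ − ⌊(7·49)/51⌋ = ⌊392/51⌋ − ⌊343/51⌋ = 7 − 6 = 1
n=8: ⌊(9·49)/51⌋ − ⌊(8·49)/51⌋ = ⌊441/51⌋ − ⌊392/51⌋ = 8 − 7 = 1
n=9: ⌊(10·49)/51⌋ − ⌊(9·49)/51⌋ = ⌊490/51⌋ − ⌊441/51⌋ = 9 − 8 = 1
n=10: ⌊(11·49)/51⌋ − ⌊(10·49)/51⌋ = ⌊539/51⌋ − ⌊490/51⌋ = 10 − 9 = 1
n=11: ⌊(12·49)/51⌋ − ⌊(11·49)/51⌋ = ⌊588/51⌋ − ⌊539/51⌋ = 11 − 10 = 1
n=12: ⌊(13·49)/51⌋ − ⌊(12·49)/51⌋ = ⌊637/51⌋ − ⌊588/51⌋ = 12 − 11 = 1
n=13: ⌊(14·49)/51⌋ − ⌊(13·49)/51⌋ = ⌊686/51⌋ − ⌊637/51⌋ = 13 − 12 = 1
n=14: ⌊(15·49)/51⌋ − ⌊(14·49)/51⌋ = ⌊735/51⌋ − ⌊686/51⌋ = 14 − 13 = 1
n=15: ⌊(16·49)/51⌋ − ⌊(15·49)/51⌋ = ⌊784/51⌋ − ⌊735/51⌋ = 15 − 14 = 1
n=16: ⌊(17·49)/51⌋ − ⌊(16·49)/51⌋ = ⌊833/51⌋ − ⌊784/51⌋ = 16 − 15 = 1
n=17: ⌊(18·49)/51⌋ − ⌊(17·49)/51⌋ = ⌊882/51⌋ − ⌊833/51⌋ = 17 − 16 = 1
n=18: ⌊(19·49)/51⌋ − ⌊(18·49)/51⌋ = ⌊931/51⌋ − ⌊882/51⌋ = 18 − 17 = 1
n=19: ⌊(20·49)/51⌋ − ⌊(19·49)/51⌋ = ⌊980/51⌋ − ⌊931/51⌋ = 19 − 18 = 1
n=20: ⌊(21·49)/51⌋ − ⌊(20·49)/51⌋ = ⌊1029/51⌋ − ⌊980/51⌋ = 20 − 19 = 1
n=21: ⌊(22·49)/51⌋ − ⌊(21·49)/51⌋ = ⌊1078/51⌋ − ⌊1029/51⌋ = 21 − 20 = 1
n=22: ⌊(23·49)/51⌋ − ⌊(22·49)/51⌋ = ⌊1127/51⌋ − ⌊1078/51⌋ = 22 − 21 = 1
n=23: ⌊(24·49)/51⌋ − ⌊(23·49)/51⌋ = ⌊1176/51⌋ − ⌊1127/51⌋ = 23 − 22 = 1
n=24: ⌊(25·49)/51⌋ − ⌊(24·49)/51⌋ = ⌊1225/51⌋ − ⌊1176/51⌋ = 24 − 23 = 1
n=25: ⌊(26·49)/51⌋ − ⌊(25·49)/51⌋ = ⌊1274/51⌋ − ⌊1225/51⌋ = 24 − 24 = 0
n=26: ⌊(27·49)/51⌋ − ⌊(26·49)/51⌋ = ⌊1323/51⌋ − ⌊1274/51⌋ = 25 − 24 = 1
n=27: ⌊(28·49)/51⌋ − ⌊(27·49)/51⌋ = ⌊1372/51⌋ − ⌊1323/51⌋ = 26 − 25 = 1
n=28: ⌊(29·49)/51⌋ − ⌊(28·49)/51⌋ = ⌊1421/51⌋ − ⌊1372/51⌋ = 27 − 26 = 1
n=29: ⌊(30·49)/51⌋ − ⌊(29·49)/51⌋ = ⌊1470/51⌋ − ⌊1421/51⌋ = 28 − 27 = 1
n=30: ⌊(31·49)/51⌋ − ⌊(30·49)/51⌋ = ⌊1519/51⌋ − ⌊1470/51⌋ = 29 − 28 = 1
n=31: ⌊(32·49)/51⌋ − ⌊(31·49)/51⌋ = ⌊1568/51⌋ − ⌊1519/51⌋ = 30 − 29 = 1
n=32: ⌊(33·49)/51⌋ − ⌊(32·49)/51⌋ = ⌊1617/51⌋ − ⌊1568/51⌋ = 31 − 30 = 1
n=33: ⌊(34·49)/51⌋ − ⌊(33·49)/51⌋ = ⌊1666/51⌋ − ⌊1617/51⌋ = 32 − 31 = 1
n=34: ⌊(35·49)/51⌋ − ⌊(34·49)/51⌋ = ⌊1715/51⌋ − ⌊1666/51⌋ = 33 − 32 = 1
n=35: ⌊(36·49)/51⌋ − ⌊(35·49)/51⌋ = ⌊1764/51⌋ − ⌊1715/51⌋ = 34 − 33 = 1
n=36: ⌊(37·49)/51⌋ − ⌊(36·49)/51⌋ = ⌊1813/51⌋ − ⌊1764/51⌋ = 35 − 34 = 1
n=37: ⌊(38·49)/51⌋ − ⌊(37·49)/51⌋ = ⌊1862/51⌋ − ⌊1813/51⌋ = 36 − 35 = 1
n=38: ⌊(39·49)/51⌋ − ⌊(38·49)/51⌋ = ⌊1911/51⌋ − ⌊1862/51⌋ = 37 − 36 = 1
n=39: ⌊(40·49)/51⌋ − ⌊(39·49)/51⌋ = ⌊1960/51⌋ − ⌊1911/51⌋ = 38 − 37 = 1
n=40: ⌊(41·49)/51⌋ − ⌊(40·49)/51⌋ = ⌊2009/51⌋ − ⌊1960/51⌋ = 39 − 38 = 1
n=41: ⌊(42·49)/51⌋ − ⌊(41·49)/51⌋ = ⌊2058/51⌋ − ⌊2009/51⌋ = 40 − 39 = 1
n=42: ⌊(43·49)/51⌋ − ⌊(42·49)/51⌋ = ⌊2107/51⌋ − ⌊2058/51⌋ = 41 − 40 = 1
n=43: ⌊(44·49)/51⌋ − ⌊(43·49)/51⌋ = ⌊2156/51⌋ − ⌊2107/51⌋ = 42 − 41 = 1
n=44: ⌊(45·49)/51⌋ − ⌊(44·49)/51⌋ = ⌊2205/51⌋ − ⌊2156/51⌋ = 43 − 42 = 1
n=45: ⌊(46·49)/51⌋ − ⌊(45·49)/51⌋ = ⌊2254/51⌋ − ⌊2205/51⌋ = 44 − 43 = 1
n=46: ⌊(47·49)/51⌋ − ⌊(46·49)/51⌋ = ⌊2303/51⌋ − ⌊2254/51⌋ = 45 − 44 = 1
n=47: ⌊(48·49)/51⌋ − ⌊(47·49)/51⌋ = ⌊2352/51⌋ − ⌊2303/51⌋ = 46 − 45 = 1
n=48: ⌊(49·49)/51⌋ − ⌊(48·49)/51⌋ = ⌊2401/51⌋ − ⌊2352/51⌋ = 47 − 46 = 1
n=49: ⌊(50·49)/51⌋ − ⌊(49·49)/51⌋ = ⌊2450/51⌋ − ⌊2401/51⌋ = 48 − 47 = 1
n=50: ⌊(51·49)/51⌋ − ⌊(50·49)/51⌋ = ⌊2499/51⌋ − ⌊2450/51⌋ = 49 − 48 = 1
n=51: ⌊(52·49)/51⌋ − ⌊(51·49)/51⌋ = ⌊2548/51⌋ − ⌊2499/51⌋ = 49 − 49 = 0
n=52: ⌊(53·49)/51⌋ − ⌊(52·49)/51⌋ = ⌊2597/51⌋ − ⌊2548/51⌋ = 50 − 49 = 1
n=53: ⌊(54·49)/51⌋ − ⌊(53·49)/51⌋ = ⌊2646/51⌋ − ⌊2597/51⌋ = 51 − 50 = 1
n=54: ⌊(55·49)/51⌋ − ⌊(54·49)/51⌋ = ⌊2695/51⌋ − ⌊2646/51⌋ = 52 − 51 = 1
n=55: ⌊(56·49)/51⌋ − ⌊(55·49)/51⌋ = ⌊2744/51⌋ − ⌊2695/51⌋ = 53 − 52 = 1
n=56: ⌊(57·49)/51⌋ − ⌊(56·49)/51⌋ = ⌊2793/51⌋ − ⌊2744/51⌋ = 54 − 53 = 1
n=57: ⌊(58·49)/51⌋ − ⌊(57·49)/51⌋ = ⌊2842/51⌋ − ⌊2793/51⌋ = 55 − 54 = 1
n=58: ⌊(59·49)/51⌋ − ⌊(58·49)/51⌋ = ⌊2891/51⌋ − ⌊2842/51⌋ = 56 − 55 = 1
n=59: ⌊(60·49)/51⌋ − ⌊(59·49)/51⌋ = ⌊2940/51⌋ − ⌊2891/51⌋ = 57 − 56 = 1
n=60: ⌊(61·49)/51⌋ − ⌊(60·49)/51⌋ = ⌊2989/51⌋ − ⌊2940/51⌋ = 58 − 57 = 1
n=61: ⌊(62·49)/51⌋ − ⌊(61·49)/51⌋ = ⌊3038/51⌋ − ⌊2989/51⌋ = 59 − 58 = 1
n=62: ⌊(63·49)/51⌋ − ⌊(62·49)/51⌋ = ⌊3087/51⌋ − ⌊3038/51⌋ = 60 − 59 = 1
n=63: ⌊(64·49)/51⌋ − ⌊(63·49)/51⌋ = ⌊3136/51⌋ − ⌊3087/51⌋ = 61 − 60 = 1
n=64: ⌊(65·49)/51⌋ − ⌊(64·49)/51⌋ = ⌊3185/51⌋ − ⌊3136/51⌋ = 62 − 61 = 1
n=65: ⌊(66·49)/51⌋ − ⌊(65·49)/51⌋ = ⌊3234/51⌋ − ⌊3185/51⌋ = 63 − 62 = 1
n=66: ⌊(67·49)/51⌋ − ⌊(66·49)/51⌋ = ⌊3283/51⌋ − ⌊3234/51⌋ = 64 − 63 = 1
n=67: ⌊(68·49)/51⌋ − ⌊(67·49)/51⌋ = ⌊3332/51⌋ − ⌊3283/51⌋ = 65 − 64 = 1
n=68: ⌊(69·49)/51⌋ − ⌊(68·49)/51⌋ = ⌊3381/51⌋ − ⌊3332/51⌋ = 66 − 65 = 1
n=69: ⌊(70·49)/51⌋ − ⌊(69·49)/51⌋ = ⌊3430/51⌋ − ⌊3381/51⌋ = 67 − 66 = 1
n=70: ⌊(71·49)/51⌋ − ⌊(70·49)/51⌋ = ⌊3479/51⌋ − ⌊3430/51⌋ = 68 − 67 = 1
n=71: ⌊(72·49)/51⌋ − ⌊(71·49)/51⌋ = ⌊3528/51⌋ − ⌊3479/51⌋ = 69 − 68 = 1
n=72: ⌊(73·49)/51⌋ − ⌊(72·49)/51⌋ = ⌊3577/51⌋ − ⌊3528/51⌋ = 70 − 69 = 1
n=73: ⌊(74·49)/51⌋ − ⌊(73·49)/51⌋ = ⌊3626/51⌋ − ⌊3577/51⌋ = 71 − 70 = 1
n=74: ⌊(75·49)/51⌋ − ⌊(74·49)/51⌋ = ⌊3675/51⌋ − ⌊3626/51⌋ = 72 − 71 = 1
n=75: ⌊(76·49)/51⌋ − ⌊(75·49)/51⌋ = ⌊3724/51⌋ − ⌊3675/51⌋ = 73 − 72 = 1

0111111111111111111111111011111111111111111111111110111111111111111111111111


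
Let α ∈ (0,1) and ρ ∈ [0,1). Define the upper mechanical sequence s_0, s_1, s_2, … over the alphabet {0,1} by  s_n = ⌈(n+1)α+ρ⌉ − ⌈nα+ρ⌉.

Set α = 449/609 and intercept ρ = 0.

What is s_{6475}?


1

(n+1)α + ρ = (6476·449) / 609 = 2907724/609
nα + ρ     = (6475·449) / 609 = 2907275/609
⌈2907724/609⌉ = 4775,  ⌈2907275/609⌉ = 4774
s_{6475} = 4775 − 4774 = 1


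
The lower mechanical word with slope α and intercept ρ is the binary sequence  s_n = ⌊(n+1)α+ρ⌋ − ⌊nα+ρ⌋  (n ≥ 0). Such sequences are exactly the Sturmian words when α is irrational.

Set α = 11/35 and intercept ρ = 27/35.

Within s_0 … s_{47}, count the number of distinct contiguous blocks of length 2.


3

t_n = ⌊(n·11+27)/35⌋ for n = 0 … 48:
  n=0…9: ⌊27/35⌋=0 ⌊38/35⌋=1 ⌊49/35⌋=1 ⌊60/35⌋=1 ⌊71/35⌋=2 ⌊82/35⌋=2 ⌊93/35⌋=2 ⌊104/35⌋=2 ⌊115/35⌋=3 ⌊126/35⌋=3
  n=10…19: ⌊137/35⌋=3 ⌊148/35⌋=4 ⌊159/35⌋=4 ⌊170/35⌋=4 ⌊181/35⌋=5 ⌊192/35⌋=5 ⌊203/35⌋=5 ⌊214/35⌋=6 ⌊225/35⌋=6 ⌊236/35⌋=6
  n=20…29: ⌊247/35⌋=7 ⌊258/35⌋=7 ⌊269/35⌋=7 ⌊280/35⌋=8 ⌊291/35⌋=8 ⌊302/35⌋=8 ⌊313/35⌋=8 ⌊324/35⌋=9 ⌊335/35⌋=9 ⌊346/35⌋=9
  n=30…39: ⌊357/35⌋=10 ⌊368/35⌋=10 ⌊379/35⌋=10 ⌊390/35⌋=11 ⌊401/35⌋=11 ⌊412/35⌋=11 ⌊423/35⌋=12 ⌊434/35⌋=12 ⌊445/35⌋=12 ⌊456/35⌋=13
  n=40…48: ⌊467/35⌋=13 ⌊478/35⌋=13 ⌊489/35⌋=13 ⌊500/35⌋=14 ⌊511/35⌋=14 ⌊522/35⌋=14 ⌊533/35⌋=15 ⌊544/35⌋=15 ⌊555/35⌋=15
s_n = t_(n+1) − t_n for n = 0 … 47 gives
prefix = 100100010010010010010010001001001001001000100100
slide a length-2 window over [0..1] … [46..47] (47 windows); first occurrence of each distinct factor:
  [  0..  1] 10
  [  1..  2] 00
  [  2..  3] 01
  (the other 44 windows repeat one of these)
distinct factors: {00, 01, 10}
count = 3  (Sturmian bound for length 2 is 3)


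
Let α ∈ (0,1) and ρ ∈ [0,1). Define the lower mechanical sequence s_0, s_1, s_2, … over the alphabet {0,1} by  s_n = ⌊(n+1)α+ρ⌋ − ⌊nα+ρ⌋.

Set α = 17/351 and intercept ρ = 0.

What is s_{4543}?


(n+1)α + ρ = (4544·17) / 351 = 77248/351
nα + ρ     = (4543·17) / 351 = 77231/351
⌊77248/351⌋ = 220,  ⌊77231/351⌋ = 220
s_{4543} = 220 − 220 = 0

0


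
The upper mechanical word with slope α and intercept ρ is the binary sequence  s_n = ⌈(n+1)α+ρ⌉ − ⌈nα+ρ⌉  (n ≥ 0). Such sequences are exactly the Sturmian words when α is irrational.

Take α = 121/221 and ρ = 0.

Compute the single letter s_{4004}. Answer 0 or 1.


0

(n+1)α + ρ = (4005·121) / 221 = 484605/221
nα + ρ     = (4004·121) / 221 = 484484/221
⌈484605/221⌉ = 2193,  ⌈484484/221⌉ = 2193
s_{4004} = 2193 − 2193 = 0


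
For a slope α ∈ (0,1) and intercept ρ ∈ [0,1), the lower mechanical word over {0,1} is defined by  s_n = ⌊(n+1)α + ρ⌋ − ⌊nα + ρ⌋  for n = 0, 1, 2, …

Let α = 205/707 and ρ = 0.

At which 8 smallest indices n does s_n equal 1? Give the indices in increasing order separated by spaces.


3 6 10 13 17 20 24 27

n=0: ⌊205/707⌋−⌊0/707⌋ = 0−0 = 0
n=1: ⌊410/707⌋−⌊205/707⌋ = 0−0 = 0
n=2: ⌊615/707⌋−⌊410/707⌋ = 0−0 = 0
n=3: ⌊820/707⌋−⌊615/707⌋ = 1−0 = 1  ← one
n=4: ⌊1025/707⌋−⌊820/707⌋ = 1−1 = 0
n=5: ⌊1230/707⌋−⌊1025/707⌋ = 1−1 = 0
n=6: ⌊1435/707⌋−⌊1230/707⌋ = 2−1 = 1  ← one
n=7: ⌊1640/707⌋−⌊1435/707⌋ = 2−2 = 0
n=8: ⌊1845/707⌋−⌊1640/707⌋ = 2−2 = 0
n=9: ⌊2050/707⌋−⌊1845/707⌋ = 2−2 = 0
n=10: ⌊2255/707⌋−⌊2050/707⌋ = 3−2 = 1  ← one
n=11: ⌊2460/707⌋−⌊2255/707⌋ = 3−3 = 0
n=12: ⌊2665/707⌋−⌊2460/707⌋ = 3−3 = 0
n=13: ⌊2870/707⌋−⌊2665/707⌋ = 4−3 = 1  ← one
n=14: ⌊3075/707⌋−⌊2870/707⌋ = 4−4 = 0
n=15: ⌊3280/707⌋−⌊3075/707⌋ = 4−4 = 0
n=16: ⌊3485/707⌋−⌊3280/707⌋ = 4−4 = 0
n=17: ⌊3690/707⌋−⌊3485/707⌋ = 5−4 = 1  ← one
n=18: ⌊3895/707⌋−⌊3690/707⌋ = 5−5 = 0
n=19: ⌊4100/707⌋−⌊3895/707⌋ = 5−5 = 0
n=20: ⌊4305/707⌋−⌊4100/707⌋ = 6−5 = 1  ← one
n=21: ⌊4510/707⌋−⌊4305/707⌋ = 6−6 = 0
n=22: ⌊4715/707⌋−⌊4510/707⌋ = 6−6 = 0
n=23: ⌊4920/707⌋−⌊4715/707⌋ = 6−6 = 0
n=24: ⌊5125/707⌋−⌊4920/707⌋ = 7−6 = 1  ← one
n=25: ⌊5330/707⌋−⌊5125/707⌋ = 7−7 = 0
n=26: ⌊5535/707⌋−⌊5330/707⌋ = 7−7 = 0
n=27: ⌊5740/707⌋−⌊5535/707⌋ = 8−7 = 1  ← one
positions of the first 8 ones: 3 6 10 13 17 20 24 27


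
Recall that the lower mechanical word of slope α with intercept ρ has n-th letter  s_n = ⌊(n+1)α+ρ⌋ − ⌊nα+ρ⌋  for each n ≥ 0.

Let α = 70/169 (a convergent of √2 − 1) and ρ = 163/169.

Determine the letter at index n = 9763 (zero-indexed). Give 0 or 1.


1

(n+1)α + ρ = (9764·70 + 163) / 169 = 683643/169
nα + ρ     = (9763·70 + 163) / 169 = 683573/169
⌊683643/169⌋ = 4045,  ⌊683573/169⌋ = 4044
s_{9763} = 4045 − 4044 = 1


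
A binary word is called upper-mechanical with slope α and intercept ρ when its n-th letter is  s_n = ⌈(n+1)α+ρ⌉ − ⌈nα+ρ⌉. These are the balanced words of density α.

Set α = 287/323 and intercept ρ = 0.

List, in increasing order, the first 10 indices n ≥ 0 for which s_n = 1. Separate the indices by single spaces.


0 1 2 3 4 5 6 7 9 10

n=0: ⌈287/323⌉−⌈0/323⌉ = 1−0 = 1  ← one
n=1: ⌈574/323⌉−⌈287/323⌉ = 2−1 = 1  ← one
n=2: ⌈861/323⌉−⌈574/323⌉ = 3−2 = 1  ← one
n=3: ⌈1148/323⌉−⌈861/323⌉ = 4−3 = 1  ← one
n=4: ⌈1435/323⌉−⌈1148/323⌉ = 5−4 = 1  ← one
n=5: ⌈1722/323⌉−⌈1435/323⌉ = 6−5 = 1  ← one
n=6: ⌈2009/323⌉−⌈1722/323⌉ = 7−6 = 1  ← one
n=7: ⌈2296/323⌉−⌈2009/323⌉ = 8−7 = 1  ← one
n=8: ⌈2583/323⌉−⌈2296/323⌉ = 8−8 = 0
n=9: ⌈2870/323⌉−⌈2583/323⌉ = 9−8 = 1  ← one
n=10: ⌈3157/323⌉−⌈2870/323⌉ = 10−9 = 1  ← one
positions of the first 10 ones: 0 1 2 3 4 5 6 7 9 10


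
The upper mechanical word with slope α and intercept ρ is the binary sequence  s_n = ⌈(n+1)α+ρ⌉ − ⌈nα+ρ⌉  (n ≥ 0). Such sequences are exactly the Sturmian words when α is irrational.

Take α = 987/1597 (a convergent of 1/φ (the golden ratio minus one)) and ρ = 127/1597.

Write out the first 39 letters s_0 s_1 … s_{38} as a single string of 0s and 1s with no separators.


n=0: ⌈(1·987+127)/1597⌉ − ⌈(0·987+127)/1597⌉ = ⌈1114/1597⌉ − ⌈127/1597⌉ = 1 − 1 = 0
n=1: ⌈(2·987+127)/1597⌉ − ⌈(1·987+127)/1597⌉ = ⌈2101/1597⌉ − ⌈1114/1597⌉ = 2 − 1 = 1
n=2: ⌈(3·987+127)/1597⌉ − ⌈(2·987+127)/1597⌉ = ⌈3088/1597⌉ − ⌈2101/1597⌉ = 2 − 2 = 0
n=3: ⌈(4·987+127)/1597⌉ − ⌈(3·987+127)/1597⌉ = ⌈4075/1597⌉ − ⌈3088/1597⌉ = 3 − 2 = 1
n=4: ⌈(5·987+127)/1597⌉ − ⌈(4·987+127)/1597⌉ = ⌈5062/1597⌉ − ⌈4075/1597⌉ = 4 − 3 = 1
n=5: ⌈(6·987+127)/1597⌉ − ⌈(5·987+127)/1597⌉ = ⌈6049/1597⌉ − ⌈5062/1597⌉ = 4 − 4 = 0
n=6: ⌈(7·987+127)/1597⌉ − ⌈(6·987+127)/1597⌉ = ⌈7036/1597⌉ − ⌈6049/1597⌉ = 5 − 4 = 1
n=7: ⌈(8·987+127)/1597⌉ − ⌈(7·987+127)/1597⌉ = ⌈8023/1597⌉ − ⌈7036/1597⌉ = 6 − 5 = 1
n=8: ⌈(9·987+127)/1597⌉ − ⌈(8·987+127)/1597⌉ = ⌈9010/1597⌉ − ⌈8023/1597⌉ = 6 − 6 = 0
n=9: ⌈(10·987+127)/1597⌉ − ⌈(9·987+127)/1597⌉ = ⌈9997/1597⌉ − ⌈9010/1597⌉ = 7 − 6 = 1
n=10: ⌈(11·987+127)/1597⌉ − ⌈(10·987+127)/1597⌉ = ⌈10984/1597⌉ − ⌈9997/1597⌉ = 7 − 7 = 0
n=11: ⌈(12·987+127)/1597⌉ − ⌈(11·987+127)/1597⌉ = ⌈11971/1597⌉ − ⌈10984/1597⌉ = 8 − 7 = 1
n=12: ⌈(13·987+127)/1597⌉ − ⌈(12·987+127)/1597⌉ = ⌈12958/1597⌉ − ⌈11971/1597⌉ = 9 − 8 = 1
n=13: ⌈(14·987+127)/1597⌉ − ⌈(13·987+127)/1597⌉ = ⌈13945/1597⌉ − ⌈12958/1597⌉ = 9 − 9 = 0
n=14: ⌈(15·987+127)/1597⌉ − ⌈(14·987+127)/1597⌉ = ⌈14932/1597⌉ − ⌈13945/1597⌉ = 10 − 9 = 1
n=15: ⌈(16·987+127)/1597⌉ − ⌈(15·987+127)/1597⌉ = ⌈15919/1597⌉ − ⌈14932/1597⌉ = 10 − 10 = 0
n=16: ⌈(17·987+127)/1597⌉ − ⌈(16·987+127)/1597⌉ = ⌈16906/1597⌉ − ⌈15919/1597⌉ = 11 − 10 = 1
n=17: ⌈(18·987+127)/1597⌉ − ⌈(17·987+127)/1597⌉ = ⌈17893/1597⌉ − ⌈16906/1597⌉ = 12 − 11 = 1
n=18: ⌈(19·987+127)/1597⌉ − ⌈(18·987+127)/1597⌉ = ⌈18880/1597⌉ − ⌈17893/1597⌉ = 12 − 12 = 0
n=19: ⌈(20·987+127)/1597⌉ − ⌈(19·987+127)/1597⌉ = ⌈19867/1597⌉ − ⌈18880/1597⌉ = 13 − 12 = 1
n=20: ⌈(21·987+127)/1597⌉ − ⌈(20·987+127)/1597⌉ = ⌈20854/1597⌉ − ⌈19867/1597⌉ = 14 − 13 = 1
n=21: ⌈(22·987+127)/1597⌉ − ⌈(21·987+127)/1597⌉ = ⌈21841/1597⌉ − ⌈20854/1597⌉ = 14 − 14 = 0
n=22: ⌈(23·987+127)/1597⌉ − ⌈(22·987+127)/1597⌉ = ⌈22828/1597⌉ − ⌈21841/1597⌉ = 15 − 14 = 1
n=23: ⌈(24·987+127)/1597⌉ − ⌈(23·987+127)/1597⌉ = ⌈23815/1597⌉ − ⌈22828/1597⌉ = 15 − 15 = 0
n=24: ⌈(25·987+127)/1597⌉ − ⌈(24·987+127)/1597⌉ = ⌈24802/1597⌉ − ⌈23815/1597⌉ = 16 − 15 = 1
n=25: ⌈(26·987+127)/1597⌉ − ⌈(25·987+127)/1597⌉ = ⌈25789/1597⌉ − ⌈24802/1597⌉ = 17 − 16 = 1
n=26: ⌈(27·987+127)/1597⌉ − ⌈(26·987+127)/1597⌉ = ⌈26776/1597⌉ − ⌈25789/1597⌉ = 17 − 17 = 0
n=27: ⌈(28·987+127)/1597⌉ − ⌈(27·987+127)/1597⌉ = ⌈27763/1597⌉ − ⌈26776/1597⌉ = 18 − 17 = 1
n=28: ⌈(29·987+127)/1597⌉ − ⌈(28·987+127)/1597⌉ = ⌈28750/1597⌉ − ⌈27763/1597⌉ = 19 − 18 = 1
n=29: ⌈(30·987+127)/1597⌉ − ⌈(29·987+127)/1597⌉ = ⌈29737/1597⌉ − ⌈28750/1597⌉ = 19 − 19 = 0
n=30: ⌈(31·987+127)/1597⌉ − ⌈(30·987+127)/1597⌉ = ⌈30724/1597⌉ − ⌈29737/1597⌉ = 20 − 19 = 1
n=31: ⌈(32·987+127)/1597⌉ − ⌈(31·987+127)/1597⌉ = ⌈31711/1597⌉ − ⌈30724/1597⌉ = 20 − 20 = 0
n=32: ⌈(33·987+127)/1597⌉ − ⌈(32·987+127)/1597⌉ = ⌈32698/1597⌉ − ⌈31711/1597⌉ = 21 − 20 = 1
n=33: ⌈(34·987+127)/1597⌉ − ⌈(33·987+127)/1597⌉ = ⌈33685/1597⌉ − ⌈32698/1597⌉ = 22 − 21 = 1
n=34: ⌈(35·987+127)/1597⌉ − ⌈(34·987+127)/1597⌉ = ⌈34672/1597⌉ − ⌈33685/1597⌉ = 22 − 22 = 0
n=35: ⌈(36·987+127)/1597⌉ − ⌈(35·987+127)/1597⌉ = ⌈35659/1597⌉ − ⌈34672/1597⌉ = 23 − 22 = 1
n=36: ⌈(37·987+127)/1597⌉ − ⌈(36·987+127)/1597⌉ = ⌈36646/1597⌉ − ⌈35659/1597⌉ = 23 − 23 = 0
n=37: ⌈(38·987+127)/1597⌉ − ⌈(37·987+127)/1597⌉ = ⌈37633/1597⌉ − ⌈36646/1597⌉ = 24 − 23 = 1
n=38: ⌈(39·987+127)/1597⌉ − ⌈(38·987+127)/1597⌉ = ⌈38620/1597⌉ − ⌈37633/1597⌉ = 25 − 24 = 1

010110110101101011011010110110101101011


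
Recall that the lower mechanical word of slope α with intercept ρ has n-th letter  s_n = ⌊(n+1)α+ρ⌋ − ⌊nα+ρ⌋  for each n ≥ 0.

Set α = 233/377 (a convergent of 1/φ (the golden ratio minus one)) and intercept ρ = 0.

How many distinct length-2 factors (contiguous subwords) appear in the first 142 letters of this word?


3

t_n = ⌊(n·233)/377⌋ for n = 0 … 142:
  n=0…9: ⌊0/377⌋=0 ⌊233/377⌋=0 ⌊466/377⌋=1 ⌊699/377⌋=1 ⌊932/377⌋=2 ⌊1165/377⌋=3 ⌊1398/377⌋=3 ⌊1631/377⌋=4 ⌊1864/377⌋=4 ⌊2097/377⌋=5
  n=10…19: ⌊2330/377⌋=6 ⌊2563/377⌋=6 ⌊2796/377⌋=7 ⌊3029/377⌋=8 ⌊3262/377⌋=8 ⌊3495/377⌋=9 ⌊3728/377⌋=9 ⌊3961/377⌋=10 ⌊4194/377⌋=11 ⌊4427/377⌋=11
  n=20…29: ⌊4660/377⌋=12 ⌊4893/377⌋=12 ⌊5126/377⌋=13 ⌊5359/377⌋=14 ⌊5592/377⌋=14 ⌊5825/377⌋=15 ⌊6058/377⌋=16 ⌊6291/377⌋=16 ⌊6524/377⌋=17 ⌊6757/377⌋=17
  n=30…39: ⌊6990/377⌋=18 ⌊7223/377⌋=19 ⌊7456/377⌋=19 ⌊7689/377⌋=20 ⌊7922/377⌋=21 ⌊8155/377⌋=21 ⌊8388/377⌋=22 ⌊8621/377⌋=22 ⌊8854/377⌋=23 ⌊9087/377⌋=24
  n=40…49: ⌊9320/377⌋=24 ⌊9553/377⌋=25 ⌊9786/377⌋=25 ⌊10019/377⌋=26 ⌊10252/377⌋=27 ⌊10485/377⌋=27 ⌊10718/377⌋=28 ⌊10951/377⌋=29 ⌊11184/377⌋=29 ⌊11417/377⌋=30
  n=50…59: ⌊11650/377⌋=30 ⌊11883/377⌋=31 ⌊12116/377⌋=32 ⌊12349/377⌋=32 ⌊12582/377⌋=33 ⌊12815/377⌋=33 ⌊13048/377⌋=34 ⌊13281/377⌋=35 ⌊13514/377⌋=35 ⌊13747/377⌋=36
  n=60…69: ⌊13980/377⌋=37 ⌊14213/377⌋=37 ⌊14446/377⌋=38 ⌊14679/377⌋=38 ⌊14912/377⌋=39 ⌊15145/377⌋=40 ⌊15378/377⌋=40 ⌊15611/377⌋=41 ⌊15844/377⌋=42 ⌊16077/377⌋=42
  n=70…79: ⌊16310/377⌋=43 ⌊16543/377⌋=43 ⌊16776/377⌋=44 ⌊17009/377⌋=45 ⌊17242/377⌋=45 ⌊17475/377⌋=46 ⌊17708/377⌋=46 ⌊17941/377⌋=47 ⌊18174/377⌋=48 ⌊18407/377⌋=48
  n=80…89: ⌊18640/377⌋=49 ⌊18873/377⌋=50 ⌊19106/377⌋=50 ⌊19339/377⌋=51 ⌊19572/377⌋=51 ⌊19805/377⌋=52 ⌊20038/377⌋=53 ⌊20271/377⌋=53 ⌊20504/377⌋=54 ⌊20737/377⌋=55
  n=90…99: ⌊20970/377⌋=55 ⌊21203/377⌋=56 ⌊21436/377⌋=56 ⌊21669/377⌋=57 ⌊21902/377⌋=58 ⌊22135/377⌋=58 ⌊22368/377⌋=59 ⌊22601/377⌋=59 ⌊22834/377⌋=60 ⌊23067/377⌋=61
  n=100…109: ⌊23300/377⌋=61 ⌊23533/377⌋=62 ⌊23766/377⌋=63 ⌊23999/377⌋=63 ⌊24232/377⌋=64 ⌊24465/377⌋=64 ⌊24698/377⌋=65 ⌊24931/377⌋=66 ⌊25164/377⌋=66 ⌊25397/377⌋=67
  n=110…119: ⌊25630/377⌋=67 ⌊25863/377⌋=68 ⌊26096/377⌋=69 ⌊26329/377⌋=69 ⌊26562/377⌋=70 ⌊26795/377⌋=71 ⌊27028/377⌋=71 ⌊27261/377⌋=72 ⌊27494/377⌋=72 ⌊27727/377⌋=73
  n=120…129: ⌊27960/377⌋=74 ⌊28193/377⌋=74 ⌊28426/377⌋=75 ⌊28659/377⌋=76 ⌊28892/377⌋=76 ⌊29125/377⌋=77 ⌊29358/377⌋=77 ⌊29591/377⌋=78 ⌊29824/377⌋=79 ⌊30057/377⌋=79
  n=130…139: ⌊30290/377⌋=80 ⌊30523/377⌋=80 ⌊30756/377⌋=81 ⌊30989/377⌋=82 ⌊31222/377⌋=82 ⌊31455/377⌋=83 ⌊31688/377⌋=84 ⌊31921/377⌋=84 ⌊32154/377⌋=85 ⌊32387/377⌋=85
  n=140…142: ⌊32620/377⌋=86 ⌊32853/377⌋=87 ⌊33086/377⌋=87
s_n = t_(n+1) − t_n for n = 0 … 141 gives
prefix = 0101101011011010110101101101011011010110101101101011010110110101101101011010110110101101101011010110110101101011011010110110101101011011010110
slide a length-2 window over [0..1] … [140..141] (141 windows); first occurrence of each distinct factor:
  [  0..  1] 01
  [  1..  2] 10
  [  3..  4] 11
  (the other 138 windows repeat one of these)
distinct factors: {01, 10, 11}
count = 3  (Sturmian bound for length 2 is 3)


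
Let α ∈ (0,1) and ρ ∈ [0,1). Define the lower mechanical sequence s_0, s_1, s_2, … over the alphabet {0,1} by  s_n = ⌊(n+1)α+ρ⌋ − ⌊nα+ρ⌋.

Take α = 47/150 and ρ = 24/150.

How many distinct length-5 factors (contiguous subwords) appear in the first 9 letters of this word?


t_n = ⌊(n·47+24)/150⌋ for n = 0 … 9:
  n=0…9: ⌊24/150⌋=0 ⌊71/150⌋=0 ⌊118/150⌋=0 ⌊165/150⌋=1 ⌊212/150⌋=1 ⌊259/150⌋=1 ⌊306/150⌋=2 ⌊353/150⌋=2 ⌊400/150⌋=2 ⌊447/150⌋=2
s_n = t_(n+1) − t_n for n = 0 … 8 gives
prefix = 001001000
slide a length-5 window over [0..4] … [4..8] (5 windows); first occurrence of each distinct factor:
  [  0..  4] 00100
  [  1..  5] 01001
  [  2..  6] 10010
  [  4..  8] 01000
  (the other 1 window repeats one of these)
distinct factors: {00100, 01000, 01001, 10010}
count = 4  (Sturmian bound for length 5 is 6)

4


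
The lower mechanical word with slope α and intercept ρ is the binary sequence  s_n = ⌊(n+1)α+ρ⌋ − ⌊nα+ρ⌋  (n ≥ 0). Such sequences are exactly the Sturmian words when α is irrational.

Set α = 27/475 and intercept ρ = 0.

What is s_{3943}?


(n+1)α + ρ = (3944·27) / 475 = 106488/475
nα + ρ     = (3943·27) / 475 = 106461/475
⌊106488/475⌋ = 224,  ⌊106461/475⌋ = 224
s_{3943} = 224 − 224 = 0

0


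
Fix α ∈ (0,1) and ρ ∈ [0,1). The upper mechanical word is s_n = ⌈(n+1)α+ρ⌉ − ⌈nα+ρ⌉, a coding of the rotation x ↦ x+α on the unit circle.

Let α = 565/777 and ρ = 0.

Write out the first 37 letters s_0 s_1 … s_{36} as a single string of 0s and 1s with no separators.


n=0: ⌈(1·565)/777⌉ − ⌈(0·565)/777⌉ = ⌈565/777⌉ − ⌈0/777⌉ = 1 − 0 = 1
n=1: ⌈(2·565)/777⌉ − ⌈(1·565)/777⌉ = ⌈1130/777⌉ − ⌈565/777⌉ = 2 − 1 = 1
n=2: ⌈(3·565)/777⌉ − ⌈(2·565)/777⌉ = ⌈1695/777⌉ − ⌈1130/777⌉ = 3 − 2 = 1
n=3: ⌈(4·565)/777⌉ − ⌈(3·565)/777⌉ = ⌈2260/777⌉ − ⌈1695/777⌉ = 3 − 3 = 0
n=4: ⌈(5·565)/777⌉ − ⌈(4·565)/777⌉ = ⌈2825/777⌉ − ⌈2260/777⌉ = 4 − 3 = 1
n=5: ⌈(6·565)/777⌉ − ⌈(5·565)/777⌉ = ⌈3390/777⌉ − ⌈2825/777⌉ = 5 − 4 = 1
n=6: ⌈(7·565)/777⌉ − ⌈(6·565)/777⌉ = ⌈3955/777⌉ − ⌈3390/777⌉ = 6 − 5 = 1
n=7: ⌈(8·565)/777⌉ − ⌈(7·565)/777⌉ = ⌈4520/777⌉ − ⌈3955/777⌉ = 6 − 6 = 0
n=8: ⌈(9·565)/777⌉ − ⌈(8·565)/777⌉ = ⌈5085/777⌉ − ⌈4520/777⌉ = 7 − 6 = 1
n=9: ⌈(10·565)/777⌉ − ⌈(9·565)/777⌉ = ⌈5650/777⌉ − ⌈5085/777⌉ = 8 − 7 = 1
n=10: ⌈(11·565)/777⌉ − ⌈(10·565)/777⌉ = ⌈6215/777⌉ − ⌈5650/777⌉ = 8 − 8 = 0
n=11: ⌈(12·565)/777⌉ − ⌈(11·565)/777⌉ = ⌈6780/777⌉ − ⌈6215/777⌉ = 9 − 8 = 1
n=12: ⌈(13·565)/777⌉ − ⌈(12·565)/777⌉ = ⌈7345/777⌉ − ⌈6780/777⌉ = 10 − 9 = 1
n=13: ⌈(14·565)/777⌉ − ⌈(13·565)/777⌉ = ⌈7910/777⌉ − ⌈7345/777⌉ = 11 − 10 = 1
n=14: ⌈(15·565)/777⌉ − ⌈(14·565)/777⌉ = ⌈8475/777⌉ − ⌈7910/777⌉ = 11 − 11 = 0
n=15: ⌈(16·565)/777⌉ − ⌈(15·565)/777⌉ = ⌈9040/777⌉ − ⌈8475/777⌉ = 12 − 11 = 1
n=16: ⌈(17·565)/777⌉ − ⌈(16·565)/777⌉ = ⌈9605/777⌉ − ⌈9040/777⌉ = 13 − 12 = 1
n=17: ⌈(18·565)/777⌉ − ⌈(17·565)/777⌉ = ⌈10170/777⌉ − ⌈9605/777⌉ = 14 − 13 = 1
n=18: ⌈(19·565)/777⌉ − ⌈(18·565)/777⌉ = ⌈10735/777⌉ − ⌈10170/777⌉ = 14 − 14 = 0
n=19: ⌈(20·565)/777⌉ − ⌈(19·565)/777⌉ = ⌈11300/777⌉ − ⌈10735/777⌉ = 15 − 14 = 1
n=20: ⌈(21·565)/777⌉ − ⌈(20·565)/777⌉ = ⌈11865/777⌉ − ⌈11300/777⌉ = 16 − 15 = 1
n=21: ⌈(22·565)/777⌉ − ⌈(21·565)/777⌉ = ⌈12430/777⌉ − ⌈11865/777⌉ = 16 − 16 = 0
n=22: ⌈(23·565)/777⌉ − ⌈(22·565)/777⌉ = ⌈12995/777⌉ − ⌈12430/777⌉ = 17 − 16 = 1
n=23: ⌈(24·565)/777⌉ − ⌈(23·565)/777⌉ = ⌈13560/777⌉ − ⌈12995/777⌉ = 18 − 17 = 1
n=24: ⌈(25·565)/777⌉ − ⌈(24·565)/777⌉ = ⌈14125/777⌉ − ⌈13560/777⌉ = 19 − 18 = 1
n=25: ⌈(26·565)/777⌉ − ⌈(25·565)/777⌉ = ⌈14690/777⌉ − ⌈14125/777⌉ = 19 − 19 = 0
n=26: ⌈(27·565)/777⌉ − ⌈(26·565)/777⌉ = ⌈15255/777⌉ − ⌈14690/777⌉ = 20 − 19 = 1
n=27: ⌈(28·565)/777⌉ − ⌈(27·565)/777⌉ = ⌈15820/777⌉ − ⌈15255/777⌉ = 21 − 20 = 1
n=28: ⌈(29·565)/777⌉ − ⌈(28·565)/777⌉ = ⌈16385/777⌉ − ⌈15820/777⌉ = 22 − 21 = 1
n=29: ⌈(30·565)/777⌉ − ⌈(29·565)/777⌉ = ⌈16950/777⌉ − ⌈16385/777⌉ = 22 − 22 = 0
n=30: ⌈(31·565)/777⌉ − ⌈(30·565)/777⌉ = ⌈17515/777⌉ − ⌈16950/777⌉ = 23 − 22 = 1
n=31: ⌈(32·565)/777⌉ − ⌈(31·565)/777⌉ = ⌈18080/777⌉ − ⌈17515/777⌉ = 24 − 23 = 1
n=32: ⌈(33·565)/777⌉ − ⌈(32·565)/777⌉ = ⌈18645/777⌉ − ⌈18080/777⌉ = 24 − 24 = 0
n=33: ⌈(34·565)/777⌉ − ⌈(33·565)/777⌉ = ⌈19210/777⌉ − ⌈18645/777⌉ = 25 − 24 = 1
n=34: ⌈(35·565)/777⌉ − ⌈(34·565)/777⌉ = ⌈19775/777⌉ − ⌈19210/777⌉ = 26 − 25 = 1
n=35: ⌈(36·565)/777⌉ − ⌈(35·565)/777⌉ = ⌈20340/777⌉ − ⌈19775/777⌉ = 27 − 26 = 1
n=36: ⌈(37·565)/777⌉ − ⌈(36·565)/777⌉ = ⌈20905/777⌉ − ⌈20340/777⌉ = 27 − 27 = 0

1110111011011101110110111011101101110


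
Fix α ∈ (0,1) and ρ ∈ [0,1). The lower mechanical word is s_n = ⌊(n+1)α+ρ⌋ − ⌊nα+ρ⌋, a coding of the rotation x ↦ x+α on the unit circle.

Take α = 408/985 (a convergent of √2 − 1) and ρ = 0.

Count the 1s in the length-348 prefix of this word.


144

#1s = Σ_{n=0}^{347} s_n = Σ_{n=0}^{347} (⌊(n+1)α+ρ⌋ − ⌊nα+ρ⌋)
the sum telescopes: every ⌊nα+ρ⌋ with 0 < n < 348 appears once with + and once with −, leaving ⌊348α+ρ⌋ − ⌊0·α+ρ⌋
348α + ρ = (348·408) / 985 = 141984/985
ρ = 0/985
⌊141984/985⌋ = 144,  ⌊0/985⌋ = 0
#1s = 144 − 0 = 144


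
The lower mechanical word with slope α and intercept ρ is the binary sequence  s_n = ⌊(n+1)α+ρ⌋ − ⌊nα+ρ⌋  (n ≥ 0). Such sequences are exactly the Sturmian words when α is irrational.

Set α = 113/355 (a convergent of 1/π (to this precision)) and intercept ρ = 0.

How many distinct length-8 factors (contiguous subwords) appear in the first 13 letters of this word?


4

t_n = ⌊(n·113)/355⌋ for n = 0 … 13:
  n=0…9: ⌊0/355⌋=0 ⌊113/355⌋=0 ⌊226/355⌋=0 ⌊339/355⌋=0 ⌊452/355⌋=1 ⌊565/355⌋=1 ⌊678/355⌋=1 ⌊791/355⌋=2 ⌊904/355⌋=2 ⌊1017/355⌋=2
  n=10…13: ⌊1130/355⌋=3 ⌊1243/355⌋=3 ⌊1356/355⌋=3 ⌊1469/355⌋=4
s_n = t_(n+1) − t_n for n = 0 … 12 gives
prefix = 0001001001001
slide a length-8 window over [0..7] … [5..12] (6 windows); first occurrence of each distinct factor:
  [  0..  7] 00010010
  [  1..  8] 00100100
  [  2..  9] 01001001
  [  3.. 10] 10010010
  (the other 2 windows repeat one of these)
distinct factors: {00010010, 00100100, 01001001, 10010010}
count = 4  (Sturmian bound for length 8 is 9)
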